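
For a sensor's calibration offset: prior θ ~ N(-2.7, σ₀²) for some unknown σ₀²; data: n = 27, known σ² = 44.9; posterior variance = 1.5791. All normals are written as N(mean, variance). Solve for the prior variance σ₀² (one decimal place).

σ₀² = 31.3

Posterior precision equals prior precision plus data precision: 1/σ_n² = 1/σ₀² + n/σ².
So 1/σ₀² = 1/1.5791 − 27/44.9 = 0.633272 − 0.601336 = 0.031936.
Hence σ₀² = 1/0.031936 ≈ 31.3.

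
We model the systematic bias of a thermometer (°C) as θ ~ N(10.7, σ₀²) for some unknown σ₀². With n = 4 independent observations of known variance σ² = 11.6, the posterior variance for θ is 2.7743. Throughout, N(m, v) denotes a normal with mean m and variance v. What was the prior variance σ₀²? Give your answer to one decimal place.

σ₀² = 64.0

Posterior precision equals prior precision plus data precision: 1/σ_n² = 1/σ₀² + n/σ².
So 1/σ₀² = 1/2.7743 − 4/11.6 = 0.360451 − 0.344828 = 0.015623.
Hence σ₀² = 1/0.015623 ≈ 64.0.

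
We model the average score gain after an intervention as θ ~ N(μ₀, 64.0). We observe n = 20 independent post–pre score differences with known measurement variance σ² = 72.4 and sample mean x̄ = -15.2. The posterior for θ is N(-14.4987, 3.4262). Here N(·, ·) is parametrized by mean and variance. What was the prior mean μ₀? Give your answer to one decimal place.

With known observation variance, the Normal–Normal posterior has precision τ_n = τ₀ + n/σ² and mean μ_n = (τ₀μ₀ + (n/σ²)x̄)/τ_n.
Here τ₀ = 1/64.0 = 0.015625 and τ_data = 20/72.4 = 0.276243, so τ_n = 0.291868.
Rearranging for μ₀: μ₀ = (μ_n·τ_n − τ_data·x̄)/τ₀ = (-14.4987·0.291868 − 0.276243·-15.2) / 0.015625 = -0.032813/0.015625 ≈ -2.1.

μ₀ = -2.1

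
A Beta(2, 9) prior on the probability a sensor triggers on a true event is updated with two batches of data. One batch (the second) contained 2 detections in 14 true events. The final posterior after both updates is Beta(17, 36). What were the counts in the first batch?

13 detections and 15 misses

Sequential conjugate updates are equivalent to a single update on the pooled data, so total successes = posterior α − prior α and total failures = posterior β − prior β.
Total across both batches: 17−2=15 detections, 36−9=27 misses.
Subtract the second batch: 15−2=13 detections and 27−12=15 misses.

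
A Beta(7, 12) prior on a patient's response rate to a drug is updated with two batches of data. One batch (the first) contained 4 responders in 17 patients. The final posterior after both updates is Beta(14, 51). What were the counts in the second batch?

3 responders and 26 non-responders

Sequential conjugate updates are equivalent to a single update on the pooled data, so total successes = posterior α − prior α and total failures = posterior β − prior β.
Total across both batches: 14−7=7 responders, 51−12=39 non-responders.
Subtract the first batch: 7−4=3 responders and 39−13=26 non-responders.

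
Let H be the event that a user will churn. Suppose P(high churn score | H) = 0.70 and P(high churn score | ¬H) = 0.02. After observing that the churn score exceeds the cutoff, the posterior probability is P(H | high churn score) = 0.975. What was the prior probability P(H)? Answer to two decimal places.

P(H) = 0.53

In odds form, posterior odds = prior odds × likelihood ratio, so prior odds = posterior odds ÷ LR.
Posterior odds = 0.975/(1−0.975) = 39.0000. LR = 0.70/0.02 = 35.0000.
Prior odds = 39.0000/35.0000 = 1.1143, so P(H) = 1.1143/(1+1.1143) ≈ 0.53.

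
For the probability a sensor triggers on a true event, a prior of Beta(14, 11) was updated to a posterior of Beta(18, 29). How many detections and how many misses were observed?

A Beta(a, b) prior with s successes and f failures in binomial data gives a Beta(a+s, b+f) posterior.
So s = 18 − 14 = 4 and f = 29 − 11 = 18.

4 detections and 18 misses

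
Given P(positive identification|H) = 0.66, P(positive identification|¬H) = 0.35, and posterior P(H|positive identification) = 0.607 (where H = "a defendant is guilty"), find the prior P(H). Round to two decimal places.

P(H) = 0.45

Bayes' rule in odds form gives O(H|E) = O(H)·[P(E|H)/P(E|¬H)], hence O(H) = O(H|E)/LR.
Posterior odds = 0.607/(1−0.607) = 1.5445. LR = 0.66/0.35 = 1.8857.
Prior odds = 1.5445/1.8857 = 0.8191, so P(H) = 0.8191/(1+0.8191) ≈ 0.45.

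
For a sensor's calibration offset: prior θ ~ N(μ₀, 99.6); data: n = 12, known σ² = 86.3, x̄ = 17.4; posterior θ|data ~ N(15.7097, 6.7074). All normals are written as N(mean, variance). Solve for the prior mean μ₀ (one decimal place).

μ₀ = -7.7

The posterior mean is a precision-weighted average: μ_n = (τ₀μ₀ + τ_data·x̄)/(τ₀+τ_data), with τ₀=1/σ₀² and τ_data=n/σ².
Here τ₀ = 1/99.6 = 0.010040 and τ_data = 12/86.3 = 0.139050, so τ_n = 0.149090.
Rearranging for μ₀: μ₀ = (μ_n·τ_n − τ_data·x̄)/τ₀ = (15.7097·0.149090 − 0.139050·17.4) / 0.010040 = -0.077311/0.010040 ≈ -7.7.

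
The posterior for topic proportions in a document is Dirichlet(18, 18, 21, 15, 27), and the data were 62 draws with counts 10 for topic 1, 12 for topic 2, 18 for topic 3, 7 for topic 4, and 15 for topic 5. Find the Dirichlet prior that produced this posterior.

For a Dirichlet(α) prior with multinomial counts c, the posterior is Dirichlet(α + c) componentwise.
Subtract each count from the matching posterior parameter: 18−10=8, 18−12=6, 21−18=3, 15−7=8, 27−15=12.

Dirichlet(8, 6, 3, 8, 12)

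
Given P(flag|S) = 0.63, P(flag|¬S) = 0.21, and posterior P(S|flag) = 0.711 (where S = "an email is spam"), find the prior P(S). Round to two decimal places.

In odds form, posterior odds = prior odds × likelihood ratio, so prior odds = posterior odds ÷ LR.
Posterior odds = 0.711/(1−0.711) = 2.4602. LR = 0.63/0.21 = 3.0000.
Prior odds = 2.4602/3.0000 = 0.8201, so P(S) = 0.8201/(1+0.8201) ≈ 0.45.

P(S) = 0.45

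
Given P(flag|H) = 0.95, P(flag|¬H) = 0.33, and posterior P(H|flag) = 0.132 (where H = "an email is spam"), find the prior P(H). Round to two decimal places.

P(H) = 0.05

In odds form, posterior odds = prior odds × likelihood ratio, so prior odds = posterior odds ÷ LR.
Posterior odds = 0.132/(1−0.132) = 0.1521. LR = 0.95/0.33 = 2.8788.
Prior odds = 0.1521/2.8788 = 0.0528, so P(H) = 0.0528/(1+0.0528) ≈ 0.05.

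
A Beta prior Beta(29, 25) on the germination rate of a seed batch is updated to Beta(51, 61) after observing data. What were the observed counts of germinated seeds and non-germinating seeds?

A Beta(a, b) prior with s successes and f failures in binomial data gives a Beta(a+s, b+f) posterior.
Match parameters: s=51−29=22, f=61−25=36.

22 germinated seeds and 36 non-germinating seeds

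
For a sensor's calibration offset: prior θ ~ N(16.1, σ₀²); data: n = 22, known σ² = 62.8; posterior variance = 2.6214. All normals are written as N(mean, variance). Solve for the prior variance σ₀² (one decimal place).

σ₀² = 32.1

For the Normal–Normal model with known σ², precisions add: τ_n = τ₀ + n/σ².
So 1/σ₀² = 1/2.6214 − 22/62.8 = 0.381476 − 0.350318 = 0.031158.
Hence σ₀² = 1/0.031158 ≈ 32.1.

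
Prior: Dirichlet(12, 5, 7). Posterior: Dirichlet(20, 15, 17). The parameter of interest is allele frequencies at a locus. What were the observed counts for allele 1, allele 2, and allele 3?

counts (8, 10, 10)

For a Dirichlet(α) prior with multinomial counts c, the posterior is Dirichlet(α + c) componentwise.
Counts are posterior − prior componentwise: 20−12=8, 15−5=10, 17−7=10.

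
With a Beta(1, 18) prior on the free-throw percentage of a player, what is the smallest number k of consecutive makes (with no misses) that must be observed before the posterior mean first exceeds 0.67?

k = 36

After k makes and 0 misses the posterior is Beta(1+k, 18), with mean (1+k)/(1+18+k).
Set (1+k)/(19+k) > 0.67 and solve: k > (0.67·19 − 1)/(1 − 0.67) = 35.545.
The smallest integer exceeding 35.545 is 36, and checking k=36: (37)/(55) = 0.6727 > 0.67.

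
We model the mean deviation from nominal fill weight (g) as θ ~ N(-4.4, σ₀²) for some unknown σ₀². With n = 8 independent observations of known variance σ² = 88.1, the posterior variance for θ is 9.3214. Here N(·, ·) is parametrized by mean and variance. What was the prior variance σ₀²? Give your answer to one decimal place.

For the Normal–Normal model with known σ², precisions add: τ_n = τ₀ + n/σ².
So 1/σ₀² = 1/9.3214 − 8/88.1 = 0.107280 − 0.090806 = 0.016474.
Hence σ₀² = 1/0.016474 ≈ 60.7.

σ₀² = 60.7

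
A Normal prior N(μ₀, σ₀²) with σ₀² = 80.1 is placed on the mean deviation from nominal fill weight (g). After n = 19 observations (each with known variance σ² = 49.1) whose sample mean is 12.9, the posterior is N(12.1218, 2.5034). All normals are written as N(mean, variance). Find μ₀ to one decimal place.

μ₀ = -12.0

With known observation variance, the Normal–Normal posterior has precision τ_n = τ₀ + n/σ² and mean μ_n = (τ₀μ₀ + (n/σ²)x̄)/τ_n.
Here τ₀ = 1/80.1 = 0.012484 and τ_data = 19/49.1 = 0.386965, so τ_n = 0.399449.
Rearranging for μ₀: μ₀ = (μ_n·τ_n − τ_data·x̄)/τ₀ = (12.1218·0.399449 − 0.386965·12.9) / 0.012484 = -0.149808/0.012484 ≈ -12.0.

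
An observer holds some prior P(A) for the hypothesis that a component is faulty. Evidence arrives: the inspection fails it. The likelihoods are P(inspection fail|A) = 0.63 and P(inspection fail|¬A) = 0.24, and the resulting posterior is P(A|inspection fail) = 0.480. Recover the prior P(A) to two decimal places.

Bayes' rule in odds form gives O(A|E) = O(A)·[P(E|A)/P(E|¬A)], hence O(A) = O(A|E)/LR.
Posterior odds = 0.480/(1−0.480) = 0.9231. LR = 0.63/0.24 = 2.6250.
Prior odds = 0.9231/2.6250 = 0.3517, so P(A) = 0.3517/(1+0.3517) ≈ 0.26.

P(A) = 0.26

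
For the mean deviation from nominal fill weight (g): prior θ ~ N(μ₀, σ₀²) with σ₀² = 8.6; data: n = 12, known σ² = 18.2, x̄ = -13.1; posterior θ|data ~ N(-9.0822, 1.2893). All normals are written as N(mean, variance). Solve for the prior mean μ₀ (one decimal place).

μ₀ = 13.7

The posterior mean is a precision-weighted average: μ_n = (τ₀μ₀ + τ_data·x̄)/(τ₀+τ_data), with τ₀=1/σ₀² and τ_data=n/σ².
Here τ₀ = 1/8.6 = 0.116279 and τ_data = 12/18.2 = 0.659341, so τ_n = 0.775620.
Rearranging for μ₀: μ₀ = (μ_n·τ_n − τ_data·x̄)/τ₀ = (-9.0822·0.775620 − 0.659341·-13.1) / 0.116279 = 1.593031/0.116279 ≈ 13.7.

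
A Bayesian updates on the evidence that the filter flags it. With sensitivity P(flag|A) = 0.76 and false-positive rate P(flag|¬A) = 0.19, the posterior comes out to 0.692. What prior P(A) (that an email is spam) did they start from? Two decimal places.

P(A) = 0.36

In odds form, posterior odds = prior odds × likelihood ratio, so prior odds = posterior odds ÷ LR.
Posterior odds = 0.692/(1−0.692) = 2.2468. LR = 0.76/0.19 = 4.0000.
Prior odds = 2.2468/4.0000 = 0.5617, so P(A) = 0.5617/(1+0.5617) ≈ 0.36.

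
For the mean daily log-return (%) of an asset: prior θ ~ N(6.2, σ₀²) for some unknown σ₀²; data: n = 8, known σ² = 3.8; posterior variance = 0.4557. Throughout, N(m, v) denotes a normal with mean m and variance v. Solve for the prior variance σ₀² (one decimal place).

σ₀² = 11.2

Posterior precision equals prior precision plus data precision: 1/σ_n² = 1/σ₀² + n/σ².
So 1/σ₀² = 1/0.4557 − 8/3.8 = 2.194426 − 2.105263 = 0.089163.
Hence σ₀² = 1/0.089163 ≈ 11.2.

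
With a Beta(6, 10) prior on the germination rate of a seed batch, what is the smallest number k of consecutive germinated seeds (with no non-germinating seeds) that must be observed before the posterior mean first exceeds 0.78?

k = 30

After k germinated seeds and 0 non-germinating seeds the posterior is Beta(6+k, 10), with mean (6+k)/(6+10+k).
Set (6+k)/(16+k) > 0.78 and solve: k > (0.78·16 − 6)/(1 − 0.78) = 29.455.
The smallest integer exceeding 29.455 is 30, and checking k=30: (36)/(46) = 0.7826 > 0.78.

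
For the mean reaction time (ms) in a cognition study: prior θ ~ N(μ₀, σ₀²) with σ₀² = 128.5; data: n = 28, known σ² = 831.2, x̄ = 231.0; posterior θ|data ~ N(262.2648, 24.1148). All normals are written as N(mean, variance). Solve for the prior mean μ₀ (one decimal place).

The posterior mean is a precision-weighted average: μ_n = (τ₀μ₀ + τ_data·x̄)/(τ₀+τ_data), with τ₀=1/σ₀² and τ_data=n/σ².
Here τ₀ = 1/128.5 = 0.007782 and τ_data = 28/831.2 = 0.033686, so τ_n = 0.041468.
Rearranging for μ₀: μ₀ = (μ_n·τ_n − τ_data·x̄)/τ₀ = (262.2648·0.041468 − 0.033686·231.0) / 0.007782 = 3.094131/0.007782 ≈ 397.6.

μ₀ = 397.6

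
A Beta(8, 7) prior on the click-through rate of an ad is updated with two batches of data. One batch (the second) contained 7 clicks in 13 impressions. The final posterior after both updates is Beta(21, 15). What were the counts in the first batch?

6 clicks and 2 non-clicks

Because Beta–binomial updating is additive in the counts, the combined data contributed (α_post−α_prior, β_post−β_prior) successes and failures.
Total across both batches: 21−8=13 clicks, 15−7=8 non-clicks.
Subtract the second batch: 13−7=6 clicks and 8−6=2 non-clicks.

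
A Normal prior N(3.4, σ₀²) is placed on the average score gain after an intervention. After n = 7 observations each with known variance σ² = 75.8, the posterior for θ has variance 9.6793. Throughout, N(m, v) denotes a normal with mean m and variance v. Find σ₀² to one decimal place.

σ₀² = 91.2

For the Normal–Normal model with known σ², precisions add: τ_n = τ₀ + n/σ².
So 1/σ₀² = 1/9.6793 − 7/75.8 = 0.103313 − 0.092348 = 0.010965.
Hence σ₀² = 1/0.010965 ≈ 91.2.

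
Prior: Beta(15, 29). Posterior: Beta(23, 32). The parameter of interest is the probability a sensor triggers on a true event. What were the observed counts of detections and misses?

8 detections and 3 misses

Under Beta–binomial conjugacy the posterior parameters are (a+s, b+f).
Match parameters: s=23−15=8, f=32−29=3.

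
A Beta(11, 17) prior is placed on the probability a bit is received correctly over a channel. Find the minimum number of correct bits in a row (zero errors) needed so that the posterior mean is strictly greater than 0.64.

After k correct bits and 0 errors the posterior is Beta(11+k, 17), with mean (11+k)/(11+17+k).
Set (11+k)/(28+k) > 0.64 and solve: k > (0.64·28 − 11)/(1 − 0.64) = 19.222.
The smallest integer exceeding 19.222 is 20, and checking k=20: (31)/(48) = 0.6458 > 0.64.

k = 20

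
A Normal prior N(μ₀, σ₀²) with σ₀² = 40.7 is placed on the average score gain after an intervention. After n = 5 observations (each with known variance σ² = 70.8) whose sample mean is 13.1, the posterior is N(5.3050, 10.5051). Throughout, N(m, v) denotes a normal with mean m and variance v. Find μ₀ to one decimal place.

μ₀ = -17.1

The posterior mean is a precision-weighted average: μ_n = (τ₀μ₀ + τ_data·x̄)/(τ₀+τ_data), with τ₀=1/σ₀² and τ_data=n/σ².
Here τ₀ = 1/40.7 = 0.024570 and τ_data = 5/70.8 = 0.070621, so τ_n = 0.095191.
Rearranging for μ₀: μ₀ = (μ_n·τ_n − τ_data·x̄)/τ₀ = (5.3050·0.095191 − 0.070621·13.1) / 0.024570 = -0.420147/0.024570 ≈ -17.1.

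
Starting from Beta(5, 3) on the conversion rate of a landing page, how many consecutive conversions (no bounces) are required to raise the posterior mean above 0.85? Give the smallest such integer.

After k conversions and 0 bounces the posterior is Beta(5+k, 3), with mean (5+k)/(5+3+k).
Set (5+k)/(8+k) > 0.85 and solve: k > (0.85·8 − 5)/(1 − 0.85) = 12.000.
The smallest integer exceeding 12.000 is 13, and checking k=13: (18)/(21) = 0.8571 > 0.85.

k = 13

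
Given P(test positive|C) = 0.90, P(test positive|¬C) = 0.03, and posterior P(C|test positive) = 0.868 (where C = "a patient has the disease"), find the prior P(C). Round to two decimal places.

P(C) = 0.18

In odds form, posterior odds = prior odds × likelihood ratio, so prior odds = posterior odds ÷ LR.
Posterior odds = 0.868/(1−0.868) = 6.5758. LR = 0.90/0.03 = 30.0000.
Prior odds = 6.5758/30.0000 = 0.2192, so P(C) = 0.2192/(1+0.2192) ≈ 0.18.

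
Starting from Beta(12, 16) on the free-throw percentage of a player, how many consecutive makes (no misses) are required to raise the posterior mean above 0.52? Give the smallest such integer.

k = 6

After k makes and 0 misses the posterior is Beta(12+k, 16), with mean (12+k)/(12+16+k).
Set (12+k)/(28+k) > 0.52 and solve: k > (0.52·28 − 12)/(1 − 0.52) = 5.333.
The smallest integer exceeding 5.333 is 6, and checking k=6: (18)/(34) = 0.5294 > 0.52.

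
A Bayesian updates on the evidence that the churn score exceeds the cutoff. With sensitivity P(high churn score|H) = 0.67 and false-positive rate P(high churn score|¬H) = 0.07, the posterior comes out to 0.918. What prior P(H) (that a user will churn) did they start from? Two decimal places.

In odds form, posterior odds = prior odds × likelihood ratio, so prior odds = posterior odds ÷ LR.
Posterior odds = 0.918/(1−0.918) = 11.1951. LR = 0.67/0.07 = 9.5714.
Prior odds = 11.1951/9.5714 = 1.1696, so P(H) = 1.1696/(1+1.1696) ≈ 0.54.

P(H) = 0.54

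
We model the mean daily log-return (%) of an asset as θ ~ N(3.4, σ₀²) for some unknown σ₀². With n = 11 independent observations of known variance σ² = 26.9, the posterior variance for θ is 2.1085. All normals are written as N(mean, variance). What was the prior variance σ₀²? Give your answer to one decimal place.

σ₀² = 15.3

For the Normal–Normal model with known σ², precisions add: τ_n = τ₀ + n/σ².
So 1/σ₀² = 1/2.1085 − 11/26.9 = 0.474271 − 0.408922 = 0.065349.
Hence σ₀² = 1/0.065349 ≈ 15.3.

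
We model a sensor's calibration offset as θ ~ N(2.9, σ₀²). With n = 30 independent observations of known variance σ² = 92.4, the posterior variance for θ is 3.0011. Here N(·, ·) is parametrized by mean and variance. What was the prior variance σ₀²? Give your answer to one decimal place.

σ₀² = 117.2

For the Normal–Normal model with known σ², precisions add: τ_n = τ₀ + n/σ².
So 1/σ₀² = 1/3.0011 − 30/92.4 = 0.333211 − 0.324675 = 0.008536.
Hence σ₀² = 1/0.008536 ≈ 117.2.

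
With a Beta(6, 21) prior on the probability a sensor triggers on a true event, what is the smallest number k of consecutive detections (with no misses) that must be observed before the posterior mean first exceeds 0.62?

k = 29

After k detections and 0 misses the posterior is Beta(6+k, 21), with mean (6+k)/(6+21+k).
Set (6+k)/(27+k) > 0.62 and solve: k > (0.62·27 − 6)/(1 − 0.62) = 28.263.
The smallest integer exceeding 28.263 is 29.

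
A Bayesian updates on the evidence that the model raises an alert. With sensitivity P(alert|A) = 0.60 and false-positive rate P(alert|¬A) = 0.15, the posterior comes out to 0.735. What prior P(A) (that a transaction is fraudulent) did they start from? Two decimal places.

In odds form, posterior odds = prior odds × likelihood ratio, so prior odds = posterior odds ÷ LR.
Posterior odds = 0.735/(1−0.735) = 2.7736. LR = 0.60/0.15 = 4.0000.
Prior odds = 2.7736/4.0000 = 0.6934, so P(A) = 0.6934/(1+0.6934) ≈ 0.41.

P(A) = 0.41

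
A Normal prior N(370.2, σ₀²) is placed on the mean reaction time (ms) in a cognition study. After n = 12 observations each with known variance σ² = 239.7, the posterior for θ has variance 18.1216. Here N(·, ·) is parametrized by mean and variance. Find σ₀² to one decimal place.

σ₀² = 195.3

For the Normal–Normal model with known σ², precisions add: τ_n = τ₀ + n/σ².
So 1/σ₀² = 1/18.1216 − 12/239.7 = 0.055183 − 0.050063 = 0.005120.
Hence σ₀² = 1/0.005120 ≈ 195.3.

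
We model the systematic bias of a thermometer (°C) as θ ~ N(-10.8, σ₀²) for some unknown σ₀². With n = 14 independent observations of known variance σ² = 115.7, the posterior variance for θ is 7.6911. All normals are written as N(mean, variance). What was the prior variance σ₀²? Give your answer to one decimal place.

For the Normal–Normal model with known σ², precisions add: τ_n = τ₀ + n/σ².
So 1/σ₀² = 1/7.6911 − 14/115.7 = 0.130020 − 0.121003 = 0.009017.
Hence σ₀² = 1/0.009017 ≈ 110.9.

σ₀² = 110.9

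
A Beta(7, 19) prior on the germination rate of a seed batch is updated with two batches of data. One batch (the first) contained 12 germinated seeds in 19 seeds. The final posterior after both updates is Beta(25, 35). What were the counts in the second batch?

Because Beta–binomial updating is additive in the counts, the combined data contributed (α_post−α_prior, β_post−β_prior) successes and failures.
Total across both batches: 25−7=18 germinated seeds, 35−19=16 non-germinating seeds.
Subtract the first batch: 18−12=6 germinated seeds and 16−7=9 non-germinating seeds.

6 germinated seeds and 9 non-germinating seeds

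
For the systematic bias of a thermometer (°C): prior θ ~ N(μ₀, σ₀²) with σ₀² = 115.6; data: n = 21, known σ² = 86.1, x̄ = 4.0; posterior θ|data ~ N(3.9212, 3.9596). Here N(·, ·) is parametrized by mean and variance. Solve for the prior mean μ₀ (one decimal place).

μ₀ = 1.7

The posterior mean is a precision-weighted average: μ_n = (τ₀μ₀ + τ_data·x̄)/(τ₀+τ_data), with τ₀=1/σ₀² and τ_data=n/σ².
Here τ₀ = 1/115.6 = 0.008651 and τ_data = 21/86.1 = 0.243902, so τ_n = 0.252553.
Rearranging for μ₀: μ₀ = (μ_n·τ_n − τ_data·x̄)/τ₀ = (3.9212·0.252553 − 0.243902·4.0) / 0.008651 = 0.014703/0.008651 ≈ 1.7.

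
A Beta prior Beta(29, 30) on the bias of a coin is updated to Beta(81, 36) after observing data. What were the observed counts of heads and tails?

52 heads and 6 tails

Beta is conjugate to the binomial likelihood: posterior = Beta(α+s, β+f).
So s = 81 − 29 = 52 and f = 36 − 30 = 6.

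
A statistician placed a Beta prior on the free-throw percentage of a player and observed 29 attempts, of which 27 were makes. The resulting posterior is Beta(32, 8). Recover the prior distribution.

A Beta(a, b) prior with s successes and f failures in binomial data gives a Beta(a+s, b+f) posterior.
So a = 32 − 27 = 5 and b = 8 − 2 = 6.

Beta(5, 6)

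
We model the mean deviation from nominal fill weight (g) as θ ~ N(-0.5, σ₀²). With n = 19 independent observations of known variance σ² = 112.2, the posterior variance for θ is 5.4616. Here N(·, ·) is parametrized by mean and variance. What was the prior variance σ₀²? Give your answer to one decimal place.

For the Normal–Normal model with known σ², precisions add: τ_n = τ₀ + n/σ².
So 1/σ₀² = 1/5.4616 − 19/112.2 = 0.183097 − 0.169340 = 0.013757.
Hence σ₀² = 1/0.013757 ≈ 72.7.

σ₀² = 72.7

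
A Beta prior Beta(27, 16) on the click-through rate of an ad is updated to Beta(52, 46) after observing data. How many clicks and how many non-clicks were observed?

25 clicks and 30 non-clicks

Under Beta–binomial conjugacy the posterior parameters are (a+s, b+f).
So s = 52 − 27 = 25 and f = 46 − 16 = 30.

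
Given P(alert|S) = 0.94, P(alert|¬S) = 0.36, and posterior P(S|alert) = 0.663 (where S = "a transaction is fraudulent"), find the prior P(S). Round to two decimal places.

Bayes' rule in odds form gives O(S|E) = O(S)·[P(E|S)/P(E|¬S)], hence O(S) = O(S|E)/LR.
Posterior odds = 0.663/(1−0.663) = 1.9674. LR = 0.94/0.36 = 2.6111.
Prior odds = 1.9674/2.6111 = 0.7535, so P(S) = 0.7535/(1+0.7535) ≈ 0.43.

P(S) = 0.43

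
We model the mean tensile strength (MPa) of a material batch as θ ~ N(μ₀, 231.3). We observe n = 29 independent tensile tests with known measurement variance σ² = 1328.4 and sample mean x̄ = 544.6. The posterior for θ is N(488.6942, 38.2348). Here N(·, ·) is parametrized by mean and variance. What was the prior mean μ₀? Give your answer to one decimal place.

The posterior mean is a precision-weighted average: μ_n = (τ₀μ₀ + τ_data·x̄)/(τ₀+τ_data), with τ₀=1/σ₀² and τ_data=n/σ².
Here τ₀ = 1/231.3 = 0.004323 and τ_data = 29/1328.4 = 0.021831, so τ_n = 0.026154.
Rearranging for μ₀: μ₀ = (μ_n·τ_n − τ_data·x̄)/τ₀ = (488.6942·0.026154 − 0.021831·544.6) / 0.004323 = 0.892146/0.004323 ≈ 206.4.

μ₀ = 206.4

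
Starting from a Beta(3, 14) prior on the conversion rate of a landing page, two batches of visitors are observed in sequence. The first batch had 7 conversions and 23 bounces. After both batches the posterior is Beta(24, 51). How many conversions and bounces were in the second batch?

14 conversions and 14 bounces

Sequential conjugate updates are equivalent to a single update on the pooled data, so total successes = posterior α − prior α and total failures = posterior β − prior β.
Total across both batches: 24−3=21 conversions, 51−14=37 bounces.
Subtract the first batch: 21−7=14 conversions and 37−23=14 bounces.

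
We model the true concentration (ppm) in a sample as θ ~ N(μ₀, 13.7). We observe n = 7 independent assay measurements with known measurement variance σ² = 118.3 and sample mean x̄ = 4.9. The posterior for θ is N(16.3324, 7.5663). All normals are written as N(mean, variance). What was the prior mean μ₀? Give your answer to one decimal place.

μ₀ = 25.6

The posterior mean is a precision-weighted average: μ_n = (τ₀μ₀ + τ_data·x̄)/(τ₀+τ_data), with τ₀=1/σ₀² and τ_data=n/σ².
Here τ₀ = 1/13.7 = 0.072993 and τ_data = 7/118.3 = 0.059172, so τ_n = 0.132165.
Rearranging for μ₀: μ₀ = (μ_n·τ_n − τ_data·x̄)/τ₀ = (16.3324·0.132165 − 0.059172·4.9) / 0.072993 = 1.868629/0.072993 ≈ 25.6.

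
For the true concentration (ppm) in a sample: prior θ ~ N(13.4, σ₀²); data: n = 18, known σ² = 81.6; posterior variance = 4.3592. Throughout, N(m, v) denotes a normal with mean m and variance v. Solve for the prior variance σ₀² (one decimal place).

For the Normal–Normal model with known σ², precisions add: τ_n = τ₀ + n/σ².
So 1/σ₀² = 1/4.3592 − 18/81.6 = 0.229400 − 0.220588 = 0.008812.
Hence σ₀² = 1/0.008812 ≈ 113.5.

σ₀² = 113.5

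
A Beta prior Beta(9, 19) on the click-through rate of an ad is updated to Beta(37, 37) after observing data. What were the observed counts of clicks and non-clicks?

28 clicks and 18 non-clicks

A Beta(a, b) prior with s successes and f failures in binomial data gives a Beta(a+s, b+f) posterior.
Match parameters: s=37−9=28, f=37−19=18.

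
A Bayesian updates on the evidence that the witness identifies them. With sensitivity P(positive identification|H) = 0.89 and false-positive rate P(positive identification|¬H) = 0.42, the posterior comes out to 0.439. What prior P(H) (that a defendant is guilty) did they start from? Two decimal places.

P(H) = 0.27

Bayes' rule in odds form gives O(H|E) = O(H)·[P(E|H)/P(E|¬H)], hence O(H) = O(H|E)/LR.
Posterior odds = 0.439/(1−0.439) = 0.7825. LR = 0.89/0.42 = 2.1190.
Prior odds = 0.7825/2.1190 = 0.3693, so P(H) = 0.3693/(1+0.3693) ≈ 0.27.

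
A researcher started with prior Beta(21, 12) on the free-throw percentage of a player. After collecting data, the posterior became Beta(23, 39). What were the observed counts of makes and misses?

A Beta(α, β) prior with s successes and f failures in binomial data gives a Beta(α+s, β+f) posterior.
So s = 23 − 21 = 2 and f = 39 − 12 = 27.

2 makes and 27 misses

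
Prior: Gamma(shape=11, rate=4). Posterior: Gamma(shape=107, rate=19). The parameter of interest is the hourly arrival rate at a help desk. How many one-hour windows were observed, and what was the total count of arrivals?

n = 15 one-hour windows with total 96 arrivals

A Gamma(α, β) prior (rate parametrization) on a Poisson rate with n observations summing to S gives posterior Gamma(α+S, β+n).
Matching: Σxᵢ = 107 − 11 = 96 and n = 19 − 4 = 15.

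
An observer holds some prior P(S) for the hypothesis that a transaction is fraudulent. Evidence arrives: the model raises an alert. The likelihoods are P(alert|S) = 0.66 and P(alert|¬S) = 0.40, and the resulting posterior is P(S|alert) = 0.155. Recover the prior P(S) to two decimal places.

Bayes' rule in odds form gives O(S|E) = O(S)·[P(E|S)/P(E|¬S)], hence O(S) = O(S|E)/LR.
Posterior odds = 0.155/(1−0.155) = 0.1834. LR = 0.66/0.40 = 1.6500.
Prior odds = 0.1834/1.6500 = 0.1112, so P(S) = 0.1112/(1+0.1112) ≈ 0.10.

P(S) = 0.10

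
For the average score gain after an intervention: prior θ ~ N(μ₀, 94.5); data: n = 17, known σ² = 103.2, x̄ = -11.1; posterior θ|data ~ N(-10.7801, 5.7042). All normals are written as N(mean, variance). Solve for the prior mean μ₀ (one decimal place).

μ₀ = -5.8

The posterior mean is a precision-weighted average: μ_n = (τ₀μ₀ + τ_data·x̄)/(τ₀+τ_data), with τ₀=1/σ₀² and τ_data=n/σ².
Here τ₀ = 1/94.5 = 0.010582 and τ_data = 17/103.2 = 0.164729, so τ_n = 0.175311.
Rearranging for μ₀: μ₀ = (μ_n·τ_n − τ_data·x̄)/τ₀ = (-10.7801·0.175311 − 0.164729·-11.1) / 0.010582 = -0.061378/0.010582 ≈ -5.8.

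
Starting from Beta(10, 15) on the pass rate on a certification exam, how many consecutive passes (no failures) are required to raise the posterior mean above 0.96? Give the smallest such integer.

After k passes and 0 failures the posterior is Beta(10+k, 15), with mean (10+k)/(10+15+k).
Set (10+k)/(25+k) > 0.96 and solve: k > (0.96·25 − 10)/(1 − 0.96) = 350.000.
The smallest integer exceeding 350.000 is 351.

k = 351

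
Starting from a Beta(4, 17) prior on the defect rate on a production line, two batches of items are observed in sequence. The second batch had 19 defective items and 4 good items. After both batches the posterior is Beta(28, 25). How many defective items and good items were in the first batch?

5 defective items and 4 good items

Because Beta–binomial updating is additive in the counts, the combined data contributed (α_post−α_prior, β_post−β_prior) successes and failures.
Total across both batches: 28−4=24 defective items, 25−17=8 good items.
Subtract the second batch: 24−19=5 defective items and 8−4=4 good items.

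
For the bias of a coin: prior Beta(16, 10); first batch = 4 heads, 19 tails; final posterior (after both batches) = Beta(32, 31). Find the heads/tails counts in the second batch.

12 heads and 2 tails

Because Beta–binomial updating is additive in the counts, the combined data contributed (α_post−α_prior, β_post−β_prior) successes and failures.
Total across both batches: 32−16=16 heads, 31−10=21 tails.
Subtract the first batch: 16−4=12 heads and 21−19=2 tails.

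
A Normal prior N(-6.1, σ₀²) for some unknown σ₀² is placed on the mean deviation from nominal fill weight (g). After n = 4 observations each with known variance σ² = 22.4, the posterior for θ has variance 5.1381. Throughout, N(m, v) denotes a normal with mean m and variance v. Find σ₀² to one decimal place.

σ₀² = 62.3

For the Normal–Normal model with known σ², precisions add: τ_n = τ₀ + n/σ².
So 1/σ₀² = 1/5.1381 − 4/22.4 = 0.194624 − 0.178571 = 0.016053.
Hence σ₀² = 1/0.016053 ≈ 62.3.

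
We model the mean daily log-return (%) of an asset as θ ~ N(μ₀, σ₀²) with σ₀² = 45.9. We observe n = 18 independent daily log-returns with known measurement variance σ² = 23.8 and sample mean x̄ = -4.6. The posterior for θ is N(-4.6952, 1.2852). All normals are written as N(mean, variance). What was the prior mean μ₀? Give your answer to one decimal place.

μ₀ = -8.0

The posterior mean is a precision-weighted average: μ_n = (τ₀μ₀ + τ_data·x̄)/(τ₀+τ_data), with τ₀=1/σ₀² and τ_data=n/σ².
Here τ₀ = 1/45.9 = 0.021786 and τ_data = 18/23.8 = 0.756303, so τ_n = 0.778089.
Rearranging for μ₀: μ₀ = (μ_n·τ_n − τ_data·x̄)/τ₀ = (-4.6952·0.778089 − 0.756303·-4.6) / 0.021786 = -0.174290/0.021786 ≈ -8.0.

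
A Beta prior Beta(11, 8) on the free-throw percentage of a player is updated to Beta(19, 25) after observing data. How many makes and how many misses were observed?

8 makes and 17 misses

Under Beta–binomial conjugacy the posterior parameters are (a+s, b+f).
So s = 19 − 11 = 8 and f = 25 − 8 = 17.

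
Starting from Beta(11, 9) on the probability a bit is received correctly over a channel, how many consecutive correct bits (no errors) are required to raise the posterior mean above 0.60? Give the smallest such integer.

k = 3

After k correct bits and 0 errors the posterior is Beta(11+k, 9), with mean (11+k)/(11+9+k).
Set (11+k)/(20+k) > 0.60 and solve: k > (0.60·20 − 11)/(1 − 0.60) = 2.500.
The smallest integer exceeding 2.500 is 3, and checking k=3: (14)/(23) = 0.6087 > 0.60.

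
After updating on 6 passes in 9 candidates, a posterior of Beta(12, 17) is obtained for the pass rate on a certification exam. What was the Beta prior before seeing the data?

Beta(6, 14)

A Beta(a, b) prior with s successes and f failures in binomial data gives a Beta(a+s, b+f) posterior.
So a = 12 − 6 = 6 and b = 17 − 3 = 14.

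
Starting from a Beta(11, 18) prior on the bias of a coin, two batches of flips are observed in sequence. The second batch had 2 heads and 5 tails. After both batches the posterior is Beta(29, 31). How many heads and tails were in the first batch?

16 heads and 8 tails

Because Beta–binomial updating is additive in the counts, the combined data contributed (α_post−α_prior, β_post−β_prior) successes and failures.
Total across both batches: 29−11=18 heads, 31−18=13 tails.
Subtract the second batch: 18−2=16 heads and 13−5=8 tails.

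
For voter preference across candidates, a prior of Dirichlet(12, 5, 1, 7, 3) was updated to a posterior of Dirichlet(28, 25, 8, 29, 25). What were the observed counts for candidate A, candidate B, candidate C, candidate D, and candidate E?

For a Dirichlet(α) prior with multinomial counts c, the posterior is Dirichlet(α + c) componentwise.
Counts are posterior − prior componentwise: 28−12=16, 25−5=20, 8−1=7, 29−7=22, 25−3=22.

counts (16, 20, 7, 22, 22)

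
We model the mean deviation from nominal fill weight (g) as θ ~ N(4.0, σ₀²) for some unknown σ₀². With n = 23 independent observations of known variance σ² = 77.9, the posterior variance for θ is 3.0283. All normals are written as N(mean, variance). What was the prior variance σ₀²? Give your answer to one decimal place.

σ₀² = 28.6

Posterior precision equals prior precision plus data precision: 1/σ_n² = 1/σ₀² + n/σ².
So 1/σ₀² = 1/3.0283 − 23/77.9 = 0.330218 − 0.295250 = 0.034968.
Hence σ₀² = 1/0.034968 ≈ 28.6.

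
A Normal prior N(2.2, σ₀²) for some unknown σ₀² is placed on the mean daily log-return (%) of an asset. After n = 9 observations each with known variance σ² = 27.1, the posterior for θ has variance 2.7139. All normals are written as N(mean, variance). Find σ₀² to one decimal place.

σ₀² = 27.5

Posterior precision equals prior precision plus data precision: 1/σ_n² = 1/σ₀² + n/σ².
So 1/σ₀² = 1/2.7139 − 9/27.1 = 0.368473 − 0.332103 = 0.036370.
Hence σ₀² = 1/0.036370 ≈ 27.5.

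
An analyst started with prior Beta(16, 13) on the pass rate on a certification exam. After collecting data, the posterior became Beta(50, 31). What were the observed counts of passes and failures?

34 passes and 18 failures

Beta is conjugate to the binomial likelihood: posterior = Beta(α+s, β+f).
So s = 50 − 16 = 34 and f = 31 − 13 = 18.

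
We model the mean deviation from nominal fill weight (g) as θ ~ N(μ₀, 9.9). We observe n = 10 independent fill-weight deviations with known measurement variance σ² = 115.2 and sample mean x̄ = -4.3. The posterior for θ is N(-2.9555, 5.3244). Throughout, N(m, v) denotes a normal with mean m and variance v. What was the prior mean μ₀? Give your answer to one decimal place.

The posterior mean is a precision-weighted average: μ_n = (τ₀μ₀ + τ_data·x̄)/(τ₀+τ_data), with τ₀=1/σ₀² and τ_data=n/σ².
Here τ₀ = 1/9.9 = 0.101010 and τ_data = 10/115.2 = 0.086806, so τ_n = 0.187816.
Rearranging for μ₀: μ₀ = (μ_n·τ_n − τ_data·x̄)/τ₀ = (-2.9555·0.187816 − 0.086806·-4.3) / 0.101010 = -0.181824/0.101010 ≈ -1.8.

μ₀ = -1.8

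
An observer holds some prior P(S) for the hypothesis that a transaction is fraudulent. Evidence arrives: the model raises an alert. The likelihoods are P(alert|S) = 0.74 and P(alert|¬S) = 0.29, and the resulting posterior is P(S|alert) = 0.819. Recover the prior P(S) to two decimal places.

P(S) = 0.64

In odds form, posterior odds = prior odds × likelihood ratio, so prior odds = posterior odds ÷ LR.
Posterior odds = 0.819/(1−0.819) = 4.5249. LR = 0.74/0.29 = 2.5517.
Prior odds = 4.5249/2.5517 = 1.7733, so P(S) = 1.7733/(1+1.7733) ≈ 0.64.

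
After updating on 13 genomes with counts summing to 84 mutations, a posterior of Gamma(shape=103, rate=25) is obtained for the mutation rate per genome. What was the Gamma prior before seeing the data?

Gamma(shape=19, rate=12)

Gamma–Poisson conjugacy: posterior shape = α + Σxᵢ, posterior rate = β + n.
So α = 103 − 84 = 19 and β = 25 − 13 = 12.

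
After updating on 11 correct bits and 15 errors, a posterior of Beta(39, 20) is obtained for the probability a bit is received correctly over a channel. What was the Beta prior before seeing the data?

Beta(28, 5)

Beta is conjugate to the binomial likelihood: posterior = Beta(a+s, b+f).
Subtract the data counts: 39−11=28, 20−15=5.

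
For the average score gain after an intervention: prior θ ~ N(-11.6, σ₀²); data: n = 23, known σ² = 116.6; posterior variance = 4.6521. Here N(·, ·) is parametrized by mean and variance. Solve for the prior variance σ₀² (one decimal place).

σ₀² = 56.5

Posterior precision equals prior precision plus data precision: 1/σ_n² = 1/σ₀² + n/σ².
So 1/σ₀² = 1/4.6521 − 23/116.6 = 0.214957 − 0.197256 = 0.017701.
Hence σ₀² = 1/0.017701 ≈ 56.5.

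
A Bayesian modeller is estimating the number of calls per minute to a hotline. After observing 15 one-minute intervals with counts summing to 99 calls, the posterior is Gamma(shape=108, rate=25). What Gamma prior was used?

Gamma(shape=9, rate=10)

A Gamma(α, β) prior (rate parametrization) on a Poisson rate with n observations summing to S gives posterior Gamma(α+S, β+n).
So α = 108 − 99 = 9 and β = 25 − 15 = 10.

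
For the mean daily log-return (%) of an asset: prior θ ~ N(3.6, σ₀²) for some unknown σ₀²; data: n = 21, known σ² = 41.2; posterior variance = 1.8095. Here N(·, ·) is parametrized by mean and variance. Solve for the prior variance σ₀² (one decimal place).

σ₀² = 23.3

For the Normal–Normal model with known σ², precisions add: τ_n = τ₀ + n/σ².
So 1/σ₀² = 1/1.8095 − 21/41.2 = 0.552639 − 0.509709 = 0.042930.
Hence σ₀² = 1/0.042930 ≈ 23.3.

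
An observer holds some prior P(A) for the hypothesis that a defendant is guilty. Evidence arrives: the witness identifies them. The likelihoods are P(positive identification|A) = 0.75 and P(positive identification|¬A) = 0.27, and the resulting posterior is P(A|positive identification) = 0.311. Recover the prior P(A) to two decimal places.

P(A) = 0.14

Bayes' rule in odds form gives O(A|E) = O(A)·[P(E|A)/P(E|¬A)], hence O(A) = O(A|E)/LR.
Posterior odds = 0.311/(1−0.311) = 0.4514. LR = 0.75/0.27 = 2.7778.
Prior odds = 0.4514/2.7778 = 0.1625, so P(A) = 0.1625/(1+0.1625) ≈ 0.14.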